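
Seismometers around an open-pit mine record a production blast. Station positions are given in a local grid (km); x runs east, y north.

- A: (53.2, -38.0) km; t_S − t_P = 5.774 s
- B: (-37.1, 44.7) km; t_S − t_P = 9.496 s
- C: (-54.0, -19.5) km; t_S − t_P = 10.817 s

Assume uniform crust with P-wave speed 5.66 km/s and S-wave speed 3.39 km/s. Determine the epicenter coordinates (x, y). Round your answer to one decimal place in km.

(33.6, 6.7)

Distance from S−P lag: d = Δt · v_P v_S / (v_P − v_S) = Δt · (5.66·3.39)/(5.66−3.39) ≈ 8.4526·Δt.
So d_A = 48.81, d_B = 80.27, d_C = 91.43 km.
Circle about each station: (x − 53.2)² + (y + 38.0)² = 48.81²; (x + 37.1)² + (y − 44.7)² = 80.27²; (x + 54.0)² + (y + 19.5)² = 91.43².
Subtracting the A equation from the B and C equations removes the quadratic terms:
-180.6 x + 165.4 y = -4960.60
-214.4 x + 37.0 y = -6955.02
Solving the 2×2 system: x ≈ 33.6, y ≈ 6.7 km.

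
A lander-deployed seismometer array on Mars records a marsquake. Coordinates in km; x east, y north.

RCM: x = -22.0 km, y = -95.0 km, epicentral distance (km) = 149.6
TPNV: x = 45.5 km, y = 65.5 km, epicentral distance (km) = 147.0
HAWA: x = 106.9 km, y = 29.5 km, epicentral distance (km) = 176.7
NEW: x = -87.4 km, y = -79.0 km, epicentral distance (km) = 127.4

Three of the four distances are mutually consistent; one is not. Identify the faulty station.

Solve using three stations at a time. Using RCM, HAWA, NEW (subtract circle equations pairwise → linear system) gives (x, y) ≈ (-68.9, 47.0).
Distances from that point to each station vs reported:
  RCM: calculated 149.6 vs reported 149.6 → residual 0.0 km
  TPNV: calculated 115.9 vs reported 147.0 → residual 31.1 km
  HAWA: calculated 176.7 vs reported 176.7 → residual 0.0 km
  NEW: calculated 127.4 vs reported 127.4 → residual 0.0 km
RCM, HAWA, NEW are mutually consistent (residuals ≈ 0); TPNV is off by 31.1 km.

TPNV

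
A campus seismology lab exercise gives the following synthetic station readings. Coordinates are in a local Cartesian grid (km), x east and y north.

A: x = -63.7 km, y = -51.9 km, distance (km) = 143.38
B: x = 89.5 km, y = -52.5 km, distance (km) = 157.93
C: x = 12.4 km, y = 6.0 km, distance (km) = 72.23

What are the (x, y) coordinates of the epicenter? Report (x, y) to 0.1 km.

x ≈ -0.9 km, y ≈ 77.0 km

Circle about each station: (x + 63.7)² + (y + 51.9)² = 143.38²; (x − 89.5)² + (y + 52.5)² = 157.93²; (x − 12.4)² + (y − 6.0)² = 72.23².
Subtracting pairs of circle equations eliminates x²+y² and gives linear equations (the radical axes):
306.4 x − 1.2 y = -368.86
152.2 x + 115.8 y = 8779.11
Solving the 2×2 system: x ≈ -0.9, y ≈ 77.0 km.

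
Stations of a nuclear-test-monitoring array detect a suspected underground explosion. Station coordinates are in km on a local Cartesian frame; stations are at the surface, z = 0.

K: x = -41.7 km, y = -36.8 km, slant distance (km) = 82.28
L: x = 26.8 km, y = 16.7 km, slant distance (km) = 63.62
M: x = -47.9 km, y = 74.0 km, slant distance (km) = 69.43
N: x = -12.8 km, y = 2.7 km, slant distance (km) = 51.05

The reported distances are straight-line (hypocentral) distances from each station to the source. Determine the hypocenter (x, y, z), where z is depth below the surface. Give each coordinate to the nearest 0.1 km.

Each station gives a sphere (x−x_i)² + (y−y_i)² + z² = d_i² (stations at z=0).
Subtracting the K sphere from L and M: z² cancels, leaving linear equations in x and y:
137.0 x + 107.0 y = 626.49
-12.4 x + 221.6 y = 6626.75
Solving: x ≈ -17.996, y ≈ 28.897 km (keep extra digits for the depth step; rounded: -18.0, 28.9).
Then from the K sphere: z² = 82.28² − (x + 41.7)² − (y + 36.8)² with x = -17.996, y = 28.897, so z ≈ 43.497 ≈ 43.5 km.
Check against N (with the unrounded solution): distance 51.04 ≈ 51.05 km. ✓

(-18.0, 28.9, 43.5)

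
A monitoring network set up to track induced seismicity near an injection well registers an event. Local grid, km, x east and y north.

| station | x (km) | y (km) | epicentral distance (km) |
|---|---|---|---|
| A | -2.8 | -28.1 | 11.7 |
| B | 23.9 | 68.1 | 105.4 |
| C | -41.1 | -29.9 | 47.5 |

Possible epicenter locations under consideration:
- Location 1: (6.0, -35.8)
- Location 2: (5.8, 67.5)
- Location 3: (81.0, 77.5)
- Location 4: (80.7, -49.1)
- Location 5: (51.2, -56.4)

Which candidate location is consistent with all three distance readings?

Location 1

For each candidate, compare |candidate − station| to the reported distance:
Location 1: residuals A 0.0, B 0.0, C 0.0 → max 0.0 km
Location 2: residuals A 84.3, B 87.3, C 60.6 → max 87.3 km
Location 3: residuals A 123.1, B 47.5, C 115.1 → max 123.1 km
Location 4: residuals A 74.4, B 24.8, C 75.8 → max 75.8 km
Location 5: residuals A 49.3, B 22.1, C 48.5 → max 49.3 km
Only Location 1 has all residuals ≈ 0.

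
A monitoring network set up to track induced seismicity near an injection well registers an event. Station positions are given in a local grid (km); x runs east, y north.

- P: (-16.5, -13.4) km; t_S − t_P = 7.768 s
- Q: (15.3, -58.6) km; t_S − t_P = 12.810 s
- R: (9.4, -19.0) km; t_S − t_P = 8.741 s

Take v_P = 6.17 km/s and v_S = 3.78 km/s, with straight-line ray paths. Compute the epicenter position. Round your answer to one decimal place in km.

x ≈ -16.1 km, y ≈ 62.4 km

Distance from S−P lag: d = Δt · v_P v_S / (v_P − v_S) = Δt · (6.17·3.78)/(6.17−3.78) ≈ 9.7584·Δt.
So d_P = 75.80, d_Q = 125.01, d_R = 85.30 km.
Circle about each station: (x + 16.5)² + (y + 13.4)² = 75.80²; (x − 15.3)² + (y + 58.6)² = 125.01²; (x − 9.4)² + (y + 19.0)² = 85.30².
Subtracting the P equation from the Q and R equations removes the quadratic terms:
63.6 x − 90.4 y = -6665.62
51.8 x − 11.2 y = -1532.90
Solving the 2×2 system: x ≈ -16.1, y ≈ 62.4 km.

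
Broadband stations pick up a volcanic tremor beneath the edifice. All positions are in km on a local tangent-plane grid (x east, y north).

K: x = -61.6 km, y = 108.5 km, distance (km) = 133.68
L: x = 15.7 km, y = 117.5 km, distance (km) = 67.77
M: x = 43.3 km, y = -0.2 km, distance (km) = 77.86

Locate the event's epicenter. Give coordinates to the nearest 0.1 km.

Circle about each station: (x + 61.6)² + (y − 108.5)² = 133.68²; (x − 15.7)² + (y − 117.5)² = 67.77²; (x − 43.3)² + (y + 0.2)² = 77.86².
Subtracting the K equation from the L and M equations removes the quadratic terms:
154.6 x + 18.0 y = 11763.50
209.8 x − 217.4 y = -1883.72
Solving the 2×2 system: x ≈ 67.5, y ≈ 73.8 km.

x ≈ 67.5 km, y ≈ 73.8 km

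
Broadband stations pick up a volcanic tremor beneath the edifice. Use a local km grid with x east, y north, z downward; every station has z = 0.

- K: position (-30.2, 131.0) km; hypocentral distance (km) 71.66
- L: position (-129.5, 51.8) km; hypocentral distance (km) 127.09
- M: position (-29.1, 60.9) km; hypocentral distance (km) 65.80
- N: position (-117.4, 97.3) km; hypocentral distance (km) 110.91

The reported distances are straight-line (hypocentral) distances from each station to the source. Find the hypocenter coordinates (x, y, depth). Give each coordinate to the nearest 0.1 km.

x ≈ -23.5 km, y ≈ 90.3 km, depth ≈ 58.6 km

Each station gives a sphere (x−x_i)² + (y−y_i)² + z² = d_i² (stations at z=0).
Subtracting the K sphere from L and M: z² cancels, leaving linear equations in x and y:
-198.6 x − 158.4 y = -9636.26
2.2 x − 140.2 y = -12711.90
Solving: x ≈ -23.502, y ≈ 90.301 km (keep extra digits for the depth step; rounded: -23.5, 90.3).
Then from the K sphere: z² = 71.66² − (x + 30.2)² − (y − 131.0)² with x = -23.502, y = 90.301, so z ≈ 58.599 ≈ 58.6 km.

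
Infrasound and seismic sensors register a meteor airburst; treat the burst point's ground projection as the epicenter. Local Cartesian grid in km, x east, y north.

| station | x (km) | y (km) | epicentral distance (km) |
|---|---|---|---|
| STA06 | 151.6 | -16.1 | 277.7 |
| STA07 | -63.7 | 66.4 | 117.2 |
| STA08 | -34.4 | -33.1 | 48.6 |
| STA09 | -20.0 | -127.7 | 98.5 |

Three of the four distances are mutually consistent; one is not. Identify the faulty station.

STA06

Solve using three stations at a time. Using STA07, STA08, STA09 (subtract circle equations pairwise → linear system) gives (x, y) ≈ (-80.2, -49.7).
Distances from that point to each station vs reported:
  STA06: calculated 234.2 vs reported 277.7 → residual 43.5 km
  STA07: calculated 117.2 vs reported 117.2 → residual 0.0 km
  STA08: calculated 48.7 vs reported 48.6 → residual 0.1 km
  STA09: calculated 98.5 vs reported 98.5 → residual 0.0 km
STA07, STA08, STA09 are mutually consistent (residuals ≈ 0); STA06 is off by 43.5 km.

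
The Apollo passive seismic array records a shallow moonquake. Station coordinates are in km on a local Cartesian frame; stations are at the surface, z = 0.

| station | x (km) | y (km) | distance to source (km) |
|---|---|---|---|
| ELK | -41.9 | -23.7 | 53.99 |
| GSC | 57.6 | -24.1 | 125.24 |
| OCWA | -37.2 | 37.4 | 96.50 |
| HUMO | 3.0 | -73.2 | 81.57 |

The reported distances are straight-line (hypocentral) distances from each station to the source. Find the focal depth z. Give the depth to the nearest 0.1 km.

Each station gives a sphere (x−x_i)² + (y−y_i)² + z² = d_i² (stations at z=0).
Subtracting the ELK sphere from GSC and OCWA: z² cancels, leaving linear equations in x and y:
199.0 x − 0.8 y = -11188.87
9.4 x + 122.2 y = -5932.03
Solving: x ≈ -56.403, y ≈ -44.205 km (keep extra digits for the depth step; rounded: -56.4, -44.2).
Then from the ELK sphere: z² = 53.99² − (x + 41.9)² − (y + 23.7)² with x = -56.403, y = -44.205, so z ≈ 47.793 ≈ 47.8 km.

depth ≈ 47.8 km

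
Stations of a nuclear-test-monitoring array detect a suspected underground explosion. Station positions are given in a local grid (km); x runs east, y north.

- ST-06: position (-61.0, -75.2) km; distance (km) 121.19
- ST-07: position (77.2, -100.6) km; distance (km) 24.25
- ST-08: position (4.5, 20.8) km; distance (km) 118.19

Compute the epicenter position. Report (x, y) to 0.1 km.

(59.9, -83.6)

Circle about each station: (x + 61.0)² + (y + 75.2)² = 121.19²; (x − 77.2)² + (y + 100.6)² = 24.25²; (x − 4.5)² + (y − 20.8)² = 118.19².
Subtracting the ST-06 equation from the ST-07 and ST-08 equations removes the quadratic terms:
276.4 x − 50.8 y = 20803.11
131.0 x + 192.0 y = -8205.01
Solving the 2×2 system: x ≈ 59.9, y ≈ -83.6 km.
Check against ST-06 (with the unrounded x, y): √((x + 61.0)²+(y + 75.2)²) = 121.19 ≈ 121.19 km. ✓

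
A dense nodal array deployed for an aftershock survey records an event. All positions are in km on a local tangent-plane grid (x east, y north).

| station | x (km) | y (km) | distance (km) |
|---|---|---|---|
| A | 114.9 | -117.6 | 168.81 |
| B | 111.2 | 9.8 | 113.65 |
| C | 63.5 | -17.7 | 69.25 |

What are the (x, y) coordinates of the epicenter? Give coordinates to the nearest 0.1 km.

Circle about each station: (x − 114.9)² + (y + 117.6)² = 168.81²; (x − 111.2)² + (y − 9.8)² = 113.65²; (x − 63.5)² + (y + 17.7)² = 69.25².
Subtracting the A equation from the B and C equations removes the quadratic terms:
-7.4 x + 254.8 y = 1010.20
-102.8 x + 199.8 y = 1015.02
Solving the 2×2 system: x ≈ -2.3, y ≈ 3.9 km.

(-2.3, 3.9)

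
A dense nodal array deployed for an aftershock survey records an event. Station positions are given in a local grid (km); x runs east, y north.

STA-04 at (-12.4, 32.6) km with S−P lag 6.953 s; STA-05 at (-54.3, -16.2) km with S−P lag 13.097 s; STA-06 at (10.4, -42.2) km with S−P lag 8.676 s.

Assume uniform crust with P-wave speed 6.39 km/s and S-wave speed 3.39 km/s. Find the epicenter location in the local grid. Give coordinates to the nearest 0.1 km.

(34.8, 15.5)

Distance from S−P lag: d = Δt · v_P v_S / (v_P − v_S) = Δt · (6.39·3.39)/(6.39−3.39) ≈ 7.2207·Δt.
So d_STA-04 = 50.21, d_STA-05 = 94.57, d_STA-06 = 62.65 km.
Circle about each station: (x + 12.4)² + (y − 32.6)² = 50.21²; (x + 54.3)² + (y + 16.2)² = 94.57²; (x − 10.4)² + (y + 42.2)² = 62.65².
Subtracting pairs of circle equations eliminates x²+y² and gives linear equations (the radical axes):
-83.8 x − 97.6 y = -4428.03
45.6 x − 149.6 y = -731.50
Solving the 2×2 system: x ≈ 34.8, y ≈ 15.5 km.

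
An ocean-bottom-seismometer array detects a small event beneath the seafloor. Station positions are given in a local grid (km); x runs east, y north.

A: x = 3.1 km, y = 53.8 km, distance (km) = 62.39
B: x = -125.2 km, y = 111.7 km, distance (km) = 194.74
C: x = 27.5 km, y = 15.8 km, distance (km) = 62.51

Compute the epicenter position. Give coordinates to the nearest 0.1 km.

Circle about each station: (x − 3.1)² + (y − 53.8)² = 62.39²; (x + 125.2)² + (y − 111.7)² = 194.74²; (x − 27.5)² + (y − 15.8)² = 62.51².
Subtracting the A equation from the B and C equations removes the quadratic terms:
-256.6 x + 115.8 y = -8783.28
48.8 x − 76.0 y = -1913.15
Solving the 2×2 system: x ≈ 64.2, y ≈ 66.4 km.

(64.2, 66.4)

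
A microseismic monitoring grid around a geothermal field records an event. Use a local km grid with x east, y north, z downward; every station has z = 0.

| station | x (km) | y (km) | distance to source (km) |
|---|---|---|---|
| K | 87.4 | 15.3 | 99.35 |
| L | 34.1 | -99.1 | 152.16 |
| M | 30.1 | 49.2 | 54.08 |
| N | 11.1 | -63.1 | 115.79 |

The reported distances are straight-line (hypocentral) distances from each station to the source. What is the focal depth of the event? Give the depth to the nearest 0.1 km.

z ≈ 47.0 km

Each station gives a sphere (x−x_i)² + (y−y_i)² + z² = d_i² (stations at z=0).
Subtracting the K sphere from L and M: z² cancels, leaving linear equations in x and y:
-106.6 x − 228.8 y = -10171.47
-114.6 x + 67.8 y = 2399.58
Solving: x ≈ 4.204, y ≈ 42.497 km (keep extra digits for the depth step; rounded: 4.2, 42.5).
Then from the K sphere: z² = 99.35² − (x − 87.4)² − (y − 15.3)² with x = 4.204, y = 42.497, so z ≈ 47.002 ≈ 47.0 km.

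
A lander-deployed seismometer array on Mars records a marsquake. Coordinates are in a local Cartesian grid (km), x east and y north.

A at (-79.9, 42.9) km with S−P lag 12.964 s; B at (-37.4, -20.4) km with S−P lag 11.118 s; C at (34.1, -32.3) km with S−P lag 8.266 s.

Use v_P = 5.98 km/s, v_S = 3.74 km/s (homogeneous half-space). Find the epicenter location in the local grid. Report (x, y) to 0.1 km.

x ≈ 49.4 km, y ≈ 48.8 km

Distance from S−P lag: d = Δt · v_P v_S / (v_P − v_S) = Δt · (5.98·3.74)/(5.98−3.74) ≈ 9.9845·Δt.
So d_A = 129.44, d_B = 111.01, d_C = 82.53 km.
Circle about each station: (x + 79.9)² + (y − 42.9)² = 129.44²; (x + 37.4)² + (y + 20.4)² = 111.01²; (x − 34.1)² + (y + 32.3)² = 82.53².
Subtracting the A equation from the B and C equations removes the quadratic terms:
85.0 x − 126.6 y = -1978.01
228.0 x − 150.4 y = 3925.19
Solving the 2×2 system: x ≈ 49.4, y ≈ 48.8 km.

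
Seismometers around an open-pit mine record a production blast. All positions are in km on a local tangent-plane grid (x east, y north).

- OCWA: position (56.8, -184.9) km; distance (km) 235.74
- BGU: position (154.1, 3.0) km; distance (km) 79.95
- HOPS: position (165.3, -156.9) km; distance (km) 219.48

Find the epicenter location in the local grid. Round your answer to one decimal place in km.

88.5 km east, 48.7 km north

Circle about each station: (x − 56.8)² + (y + 184.9)² = 235.74²; (x − 154.1)² + (y − 3.0)² = 79.95²; (x − 165.3)² + (y + 156.9)² = 219.48².
Subtracting pairs of circle equations eliminates x²+y² and gives linear equations (the radical axes):
194.6 x + 375.8 y = 35522.91
217.0 x + 56.0 y = 21929.33
Solving the 2×2 system: x ≈ 88.5, y ≈ 48.7 km.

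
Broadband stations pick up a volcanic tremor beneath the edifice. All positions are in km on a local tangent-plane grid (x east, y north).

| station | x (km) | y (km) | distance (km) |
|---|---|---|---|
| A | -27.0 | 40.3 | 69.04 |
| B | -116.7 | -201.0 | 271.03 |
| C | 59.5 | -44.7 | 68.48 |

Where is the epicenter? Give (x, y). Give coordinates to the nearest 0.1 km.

39.2 km east, 20.7 km north

Circle about each station: (x + 27.0)² + (y − 40.3)² = 69.04²; (x + 116.7)² + (y + 201.0)² = 271.03²; (x − 59.5)² + (y + 44.7)² = 68.48².
Subtracting the A equation from the B and C equations removes the quadratic terms:
-179.4 x − 482.6 y = -17023.94
173.0 x − 170.0 y = 3262.26
Solving the 2×2 system: x ≈ 39.2, y ≈ 20.7 km.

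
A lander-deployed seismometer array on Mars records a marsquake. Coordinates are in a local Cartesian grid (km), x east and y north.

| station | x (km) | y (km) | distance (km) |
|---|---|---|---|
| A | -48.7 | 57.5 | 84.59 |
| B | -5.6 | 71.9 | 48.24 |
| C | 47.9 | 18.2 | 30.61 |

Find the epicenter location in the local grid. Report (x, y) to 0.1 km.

Circle about each station: (x + 48.7)² + (y − 57.5)² = 84.59²; (x + 5.6)² + (y − 71.9)² = 48.24²; (x − 47.9)² + (y − 18.2)² = 30.61².
Subtracting the A equation from the B and C equations removes the quadratic terms:
86.2 x + 28.8 y = 4351.40
193.2 x − 78.6 y = 3166.21
Solving the 2×2 system: x ≈ 35.1, y ≈ 46.0 km.

x ≈ 35.1 km, y ≈ 46.0 km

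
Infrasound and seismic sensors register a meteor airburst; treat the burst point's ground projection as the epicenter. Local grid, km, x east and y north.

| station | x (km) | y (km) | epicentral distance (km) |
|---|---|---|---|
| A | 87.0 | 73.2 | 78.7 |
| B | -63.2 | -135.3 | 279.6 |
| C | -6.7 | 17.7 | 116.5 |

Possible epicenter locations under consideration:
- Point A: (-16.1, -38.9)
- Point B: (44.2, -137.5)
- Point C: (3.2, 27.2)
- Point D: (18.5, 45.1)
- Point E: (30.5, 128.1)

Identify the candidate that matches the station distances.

For each candidate, compare |candidate − station| to the reported distance:
Point A: residuals A 73.6, B 172.3, C 59.1 → max 172.3 km
Point B: residuals A 136.3, B 172.2, C 46.8 → max 172.2 km
Point C: residuals A 16.9, B 104.1, C 102.8 → max 104.1 km
Point D: residuals A 4.7, B 81.6, C 79.3 → max 81.6 km
Point E: residuals A 0.1, B 0.0, C 0.0 → max 0.1 km
Only Point E has all residuals ≈ 0.

Point E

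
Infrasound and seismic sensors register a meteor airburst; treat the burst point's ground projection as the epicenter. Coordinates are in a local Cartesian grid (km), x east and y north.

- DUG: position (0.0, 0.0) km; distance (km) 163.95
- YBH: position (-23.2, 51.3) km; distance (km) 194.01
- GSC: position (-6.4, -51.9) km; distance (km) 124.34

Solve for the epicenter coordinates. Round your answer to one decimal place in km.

Circle about each station: x² + y² = 163.95²; (x + 23.2)² + (y − 51.3)² = 194.01²; (x + 6.4)² + (y + 51.9)² = 124.34².
Subtracting pairs of circle equations eliminates x²+y² and gives linear equations (the radical axes):
-46.4 x + 102.6 y = -7590.35
-12.8 x − 103.8 y = 14153.74
Solving the 2×2 system: x ≈ -108.4, y ≈ -123.0 km.
Check against DUG (with the unrounded x, y): √(x²+y²) = 163.93 ≈ 163.95 km. ✓

-108.4 km east, -123.0 km north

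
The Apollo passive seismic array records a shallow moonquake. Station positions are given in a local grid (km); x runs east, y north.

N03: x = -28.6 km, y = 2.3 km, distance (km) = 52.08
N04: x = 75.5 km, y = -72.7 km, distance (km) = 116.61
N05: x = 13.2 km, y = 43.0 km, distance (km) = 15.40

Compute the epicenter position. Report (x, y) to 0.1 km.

Circle about each station: (x + 28.6)² + (y − 2.3)² = 52.08²; (x − 75.5)² + (y + 72.7)² = 116.61²; (x − 13.2)² + (y − 43.0)² = 15.40².
Subtracting the N03 equation from the N04 and N05 equations removes the quadratic terms:
208.2 x − 150.0 y = -723.28
83.6 x + 81.4 y = 3675.16
Solving the 2×2 system: x ≈ 16.7, y ≈ 28.0 km.

16.7 km east, 28.0 km north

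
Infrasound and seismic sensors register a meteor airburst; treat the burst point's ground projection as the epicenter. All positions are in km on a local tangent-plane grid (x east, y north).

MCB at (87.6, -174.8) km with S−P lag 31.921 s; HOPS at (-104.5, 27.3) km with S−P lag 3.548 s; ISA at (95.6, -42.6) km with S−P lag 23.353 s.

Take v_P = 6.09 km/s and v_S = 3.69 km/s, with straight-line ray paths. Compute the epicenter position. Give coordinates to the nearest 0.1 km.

Distance from S−P lag: d = Δt · v_P v_S / (v_P − v_S) = Δt · (6.09·3.69)/(6.09−3.69) ≈ 9.3634·Δt.
So d_MCB = 298.89, d_HOPS = 33.22, d_ISA = 218.66 km.
Circle about each station: (x − 87.6)² + (y + 174.8)² = 298.89²; (x + 104.5)² + (y − 27.3)² = 33.22²; (x − 95.6)² + (y + 42.6)² = 218.66².
Subtracting pairs of circle equations eliminates x²+y² and gives linear equations (the radical axes):
-384.2 x + 404.2 y = 61668.40
16.0 x + 264.4 y = 14248.36
Solving the 2×2 system: x ≈ -97.6, y ≈ 59.8 km.
Check against MCB (with the unrounded x, y): √((x − 87.6)²+(y + 174.8)²) = 298.89 ≈ 298.89 km. ✓

(-97.6, 59.8)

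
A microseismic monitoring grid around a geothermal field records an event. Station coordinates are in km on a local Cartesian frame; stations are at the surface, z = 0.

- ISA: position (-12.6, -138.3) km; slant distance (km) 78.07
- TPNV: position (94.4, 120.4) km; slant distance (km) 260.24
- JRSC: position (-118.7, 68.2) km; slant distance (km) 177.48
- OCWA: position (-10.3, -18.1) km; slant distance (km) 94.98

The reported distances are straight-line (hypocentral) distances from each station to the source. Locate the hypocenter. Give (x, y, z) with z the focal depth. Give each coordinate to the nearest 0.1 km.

x ≈ -52.1 km, y ≈ -89.6 km, depth ≈ 46.5 km

Each station gives a sphere (x−x_i)² + (y−y_i)² + z² = d_i² (stations at z=0).
Subtracting the ISA sphere from TPNV and JRSC: z² cancels, leaving linear equations in x and y:
214.0 x + 517.4 y = -57508.06
-212.2 x + 413.0 y = -25948.95
Solving: x ≈ -52.100, y ≈ -89.599 km (keep extra digits for the depth step; rounded: -52.1, -89.6).
Then from the ISA sphere: z² = 78.07² − (x + 12.6)² − (y + 138.3)² with x = -52.100, y = -89.599, so z ≈ 46.507 ≈ 46.5 km.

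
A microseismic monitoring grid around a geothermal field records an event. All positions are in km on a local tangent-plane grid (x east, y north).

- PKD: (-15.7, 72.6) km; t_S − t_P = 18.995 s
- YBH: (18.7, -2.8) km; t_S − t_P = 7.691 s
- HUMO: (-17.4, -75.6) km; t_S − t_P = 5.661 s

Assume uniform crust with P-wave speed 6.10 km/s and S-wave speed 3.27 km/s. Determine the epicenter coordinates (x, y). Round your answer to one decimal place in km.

Distance from S−P lag: d = Δt · v_P v_S / (v_P − v_S) = Δt · (6.10·3.27)/(6.10−3.27) ≈ 7.0484·Δt.
So d_PKD = 133.88, d_YBH = 54.21, d_HUMO = 39.90 km.
Circle about each station: (x + 15.7)² + (y − 72.6)² = 133.88²; (x − 18.7)² + (y + 2.8)² = 54.21²; (x + 17.4)² + (y + 75.6)² = 39.90².
Subtracting pairs of circle equations eliminates x²+y² and gives linear equations (the radical axes):
68.8 x − 150.8 y = 9825.41
-3.4 x − 296.4 y = 16832.71
Solving the 2×2 system: x ≈ 17.9, y ≈ -57.0 km.
Check against PKD (with the unrounded x, y): √((x + 15.7)²+(y − 72.6)²) = 133.88 ≈ 133.88 km. ✓

(17.9, -57.0)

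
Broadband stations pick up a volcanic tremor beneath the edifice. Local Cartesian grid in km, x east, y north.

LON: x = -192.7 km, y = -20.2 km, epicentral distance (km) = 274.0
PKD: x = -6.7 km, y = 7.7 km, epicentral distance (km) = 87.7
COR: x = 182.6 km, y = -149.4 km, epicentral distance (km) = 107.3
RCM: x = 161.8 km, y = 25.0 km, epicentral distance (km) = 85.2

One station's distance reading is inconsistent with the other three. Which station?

COR

Solve using three stations at a time. Using LON, PKD, RCM (subtract circle equations pairwise → linear system) gives (x, y) ≈ (80.5, -0.2).
Distances from that point to each station vs reported:
  LON: calculated 274.0 vs reported 274.0 → residual 0.0 km
  PKD: calculated 87.6 vs reported 87.7 → residual 0.1 km
  COR: calculated 180.8 vs reported 107.3 → residual 73.5 km
  RCM: calculated 85.1 vs reported 85.2 → residual 0.1 km
LON, PKD, RCM are mutually consistent (residuals ≈ 0); COR is off by 73.5 km.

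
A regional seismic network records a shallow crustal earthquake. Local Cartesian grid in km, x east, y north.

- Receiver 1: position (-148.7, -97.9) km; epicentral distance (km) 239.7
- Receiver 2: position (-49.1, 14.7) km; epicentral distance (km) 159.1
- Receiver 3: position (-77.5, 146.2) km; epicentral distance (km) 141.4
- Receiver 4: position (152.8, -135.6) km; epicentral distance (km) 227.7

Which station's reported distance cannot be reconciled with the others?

Solve using three stations at a time. Using Receiver 1, Receiver 3, Receiver 4 (subtract circle equations pairwise → linear system) gives (x, y) ≈ (33.2, 58.2).
Distances from that point to each station vs reported:
  Receiver 1: calculated 239.7 vs reported 239.7 → residual 0.0 km
  Receiver 2: calculated 93.1 vs reported 159.1 → residual 66.0 km
  Receiver 3: calculated 141.4 vs reported 141.4 → residual 0.0 km
  Receiver 4: calculated 227.7 vs reported 227.7 → residual 0.0 km
Receiver 1, Receiver 3, Receiver 4 are mutually consistent (residuals ≈ 0); Receiver 2 is off by 66.0 km.

Receiver 2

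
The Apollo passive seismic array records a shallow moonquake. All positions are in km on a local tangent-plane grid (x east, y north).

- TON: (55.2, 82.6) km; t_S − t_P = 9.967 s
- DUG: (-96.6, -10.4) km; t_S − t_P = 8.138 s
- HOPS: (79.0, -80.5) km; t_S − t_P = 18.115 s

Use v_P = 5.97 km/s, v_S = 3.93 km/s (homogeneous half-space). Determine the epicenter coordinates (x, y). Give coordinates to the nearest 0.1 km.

Distance from S−P lag: d = Δt · v_P v_S / (v_P − v_S) = Δt · (5.97·3.93)/(5.97−3.93) ≈ 11.5010·Δt.
So d_TON = 114.63, d_DUG = 93.60, d_HOPS = 208.34 km.
Circle about each station: (x − 55.2)² + (y − 82.6)² = 114.63²; (x + 96.6)² + (y + 10.4)² = 93.60²; (x − 79.0)² + (y + 80.5)² = 208.34².
Subtracting pairs of circle equations eliminates x²+y² and gives linear equations (the radical axes):
-303.6 x − 186.0 y = 3949.00
47.6 x − 326.2 y = -27414.07
Solving the 2×2 system: x ≈ -59.2, y ≈ 75.4 km.
Check against TON (with the unrounded x, y): √((x − 55.2)²+(y − 82.6)²) = 114.63 ≈ 114.63 km. ✓

-59.2 km east, 75.4 km north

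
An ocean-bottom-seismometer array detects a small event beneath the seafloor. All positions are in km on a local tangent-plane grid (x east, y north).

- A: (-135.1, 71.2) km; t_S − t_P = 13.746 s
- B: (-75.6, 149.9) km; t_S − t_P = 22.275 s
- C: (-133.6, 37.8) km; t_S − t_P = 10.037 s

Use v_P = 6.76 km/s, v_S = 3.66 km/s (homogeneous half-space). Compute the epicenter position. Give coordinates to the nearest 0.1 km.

(-87.2, -27.5)

Distance from S−P lag: d = Δt · v_P v_S / (v_P − v_S) = Δt · (6.76·3.66)/(6.76−3.66) ≈ 7.9812·Δt.
So d_A = 109.71, d_B = 177.78, d_C = 80.11 km.
Circle about each station: (x + 135.1)² + (y − 71.2)² = 109.71²; (x + 75.6)² + (y − 149.9)² = 177.78²; (x + 133.6)² + (y − 37.8)² = 80.11².
Subtracting pairs of circle equations eliminates x²+y² and gives linear equations (the radical axes):
119.0 x + 157.4 y = -14705.52
3.0 x − 66.8 y = 1575.02
Solving the 2×2 system: x ≈ -87.2, y ≈ -27.5 km.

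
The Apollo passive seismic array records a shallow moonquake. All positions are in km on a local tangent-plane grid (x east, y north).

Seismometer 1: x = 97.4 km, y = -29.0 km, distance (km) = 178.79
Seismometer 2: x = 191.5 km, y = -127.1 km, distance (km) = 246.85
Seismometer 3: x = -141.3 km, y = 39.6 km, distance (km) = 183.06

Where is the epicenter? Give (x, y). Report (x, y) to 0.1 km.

-55.3 km east, -122.0 km north

Circle about each station: (x − 97.4)² + (y + 29.0)² = 178.79²; (x − 191.5)² + (y + 127.1)² = 246.85²; (x + 141.3)² + (y − 39.6)² = 183.06².
Subtracting pairs of circle equations eliminates x²+y² and gives linear equations (the radical axes):
188.2 x − 196.2 y = 13529.84
-477.4 x + 137.2 y = 9660.99
Solving the 2×2 system: x ≈ -55.3, y ≈ -122.0 km.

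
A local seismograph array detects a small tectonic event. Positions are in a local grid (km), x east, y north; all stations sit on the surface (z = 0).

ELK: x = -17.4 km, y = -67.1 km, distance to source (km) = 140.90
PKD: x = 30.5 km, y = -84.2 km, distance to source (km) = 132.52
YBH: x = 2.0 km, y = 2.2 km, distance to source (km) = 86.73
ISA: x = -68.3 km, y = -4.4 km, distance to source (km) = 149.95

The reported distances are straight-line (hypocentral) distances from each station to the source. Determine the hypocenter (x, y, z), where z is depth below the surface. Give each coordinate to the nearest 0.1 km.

Each station gives a sphere (x−x_i)² + (y−y_i)² + z² = d_i² (stations at z=0).
Subtracting the ELK sphere from PKD and YBH: z² cancels, leaving linear equations in x and y:
95.8 x − 34.2 y = 5505.98
38.8 x + 138.6 y = 7534.39
Solving: x ≈ 69.895, y ≈ 34.794 km (keep extra digits for the depth step; rounded: 69.9, 34.8).
Then from the ELK sphere: z² = 140.90² − (x + 17.4)² − (y + 67.1)² with x = 69.895, y = 34.794, so z ≈ 43.012 ≈ 43.0 km.
Check against ISA (with the unrounded solution): distance 149.95 ≈ 149.95 km. ✓

x ≈ 69.9 km, y ≈ 34.8 km, depth ≈ 43.0 km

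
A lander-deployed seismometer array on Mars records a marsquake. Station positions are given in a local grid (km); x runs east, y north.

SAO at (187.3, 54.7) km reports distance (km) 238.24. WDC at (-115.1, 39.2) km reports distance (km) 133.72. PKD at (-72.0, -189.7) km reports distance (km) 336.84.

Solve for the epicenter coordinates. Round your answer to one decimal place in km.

Circle about each station: (x − 187.3)² + (y − 54.7)² = 238.24²; (x + 115.1)² + (y − 39.2)² = 133.72²; (x + 72.0)² + (y + 189.7)² = 336.84².
Subtracting pairs of circle equations eliminates x²+y² and gives linear equations (the radical axes):
-604.8 x − 31.0 y = 15588.53
-518.6 x − 488.8 y = -53606.18
Solving the 2×2 system: x ≈ -33.2, y ≈ 144.9 km.

-33.2 km east, 144.9 km north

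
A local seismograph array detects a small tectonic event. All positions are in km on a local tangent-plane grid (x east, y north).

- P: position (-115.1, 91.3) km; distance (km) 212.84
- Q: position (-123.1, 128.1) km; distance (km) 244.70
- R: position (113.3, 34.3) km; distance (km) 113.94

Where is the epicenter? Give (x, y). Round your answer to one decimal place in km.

x ≈ 40.8 km, y ≈ -53.6 km

Circle about each station: (x + 115.1)² + (y − 91.3)² = 212.84²; (x + 123.1)² + (y − 128.1)² = 244.70²; (x − 113.3)² + (y − 34.3)² = 113.94².
Subtracting pairs of circle equations eliminates x²+y² and gives linear equations (the radical axes):
-16.0 x + 73.6 y = -4597.70
456.8 x − 114.0 y = 24748.22
Solving the 2×2 system: x ≈ 40.8, y ≈ -53.6 km.
Check against P (with the unrounded x, y): √((x + 115.1)²+(y − 91.3)²) = 212.84 ≈ 212.84 km. ✓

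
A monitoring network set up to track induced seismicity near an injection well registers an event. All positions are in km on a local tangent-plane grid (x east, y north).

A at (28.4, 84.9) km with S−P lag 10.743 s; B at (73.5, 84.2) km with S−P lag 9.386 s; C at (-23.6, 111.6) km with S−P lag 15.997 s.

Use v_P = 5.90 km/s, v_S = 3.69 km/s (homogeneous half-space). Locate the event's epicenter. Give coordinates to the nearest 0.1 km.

Distance from S−P lag: d = Δt · v_P v_S / (v_P − v_S) = Δt · (5.90·3.69)/(5.90−3.69) ≈ 9.8511·Δt.
So d_A = 105.83, d_B = 92.46, d_C = 157.59 km.
Circle about each station: (x − 28.4)² + (y − 84.9)² = 105.83²; (x − 73.5)² + (y − 84.2)² = 92.46²; (x + 23.6)² + (y − 111.6)² = 157.59².
Subtracting pairs of circle equations eliminates x²+y² and gives linear equations (the radical axes):
90.2 x − 1.4 y = 7128.46
-104.0 x + 53.4 y = -8637.67
Solving the 2×2 system: x ≈ 78.9, y ≈ -8.1 km.

(78.9, -8.1)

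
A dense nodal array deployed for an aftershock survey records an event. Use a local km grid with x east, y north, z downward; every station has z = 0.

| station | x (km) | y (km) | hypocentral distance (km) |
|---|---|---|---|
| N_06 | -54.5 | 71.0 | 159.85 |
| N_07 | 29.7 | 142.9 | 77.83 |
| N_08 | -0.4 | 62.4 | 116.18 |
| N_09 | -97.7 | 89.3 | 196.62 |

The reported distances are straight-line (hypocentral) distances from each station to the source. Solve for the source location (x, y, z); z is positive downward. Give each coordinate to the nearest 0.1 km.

Each station gives a sphere (x−x_i)² + (y−y_i)² + z² = d_i² (stations at z=0).
Subtracting the N_06 sphere from N_07 and N_08: z² cancels, leaving linear equations in x and y:
168.4 x + 143.8 y = 32785.76
108.2 x − 17.2 y = 7936.90
Solving: x ≈ 92.397, y ≈ 119.792 km (keep extra digits for the depth step; rounded: 92.4, 119.8).
Then from the N_06 sphere: z² = 159.85² − (x + 54.5)² − (y − 71.0)² with x = 92.397, y = 119.792, so z ≈ 39.908 ≈ 39.9 km.

(92.4, 119.8, 39.9)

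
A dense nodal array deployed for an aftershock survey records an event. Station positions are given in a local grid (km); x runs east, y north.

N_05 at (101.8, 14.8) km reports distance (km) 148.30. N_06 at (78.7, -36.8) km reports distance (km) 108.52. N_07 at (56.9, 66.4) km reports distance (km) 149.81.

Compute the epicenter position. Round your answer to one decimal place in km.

Circle about each station: (x − 101.8)² + (y − 14.8)² = 148.30²; (x − 78.7)² + (y + 36.8)² = 108.52²; (x − 56.9)² + (y − 66.4)² = 149.81².
Subtracting pairs of circle equations eliminates x²+y² and gives linear equations (the radical axes):
-46.2 x − 103.2 y = 7181.95
-89.8 x + 103.2 y = -3385.86
Solving the 2×2 system: x ≈ -27.9, y ≈ -57.1 km.

(-27.9, -57.1)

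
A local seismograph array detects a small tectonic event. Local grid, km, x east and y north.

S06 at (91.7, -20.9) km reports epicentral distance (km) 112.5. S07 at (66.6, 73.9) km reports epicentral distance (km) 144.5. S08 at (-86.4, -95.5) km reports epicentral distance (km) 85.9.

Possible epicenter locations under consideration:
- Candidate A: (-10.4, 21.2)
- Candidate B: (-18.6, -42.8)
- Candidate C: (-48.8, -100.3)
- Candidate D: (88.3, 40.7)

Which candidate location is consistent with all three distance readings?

For each candidate, compare |candidate − station| to the reported distance:
Candidate A: residuals S06 2.1, S07 51.2, S08 53.4 → max 53.4 km
Candidate B: residuals S06 0.0, S07 0.0, S08 0.0 → max 0.0 km
Candidate C: residuals S06 48.9, S07 64.5, S08 48.0 → max 64.5 km
Candidate D: residuals S06 50.8, S07 104.8, S08 135.6 → max 135.6 km
Only Candidate B has all residuals ≈ 0.

Candidate B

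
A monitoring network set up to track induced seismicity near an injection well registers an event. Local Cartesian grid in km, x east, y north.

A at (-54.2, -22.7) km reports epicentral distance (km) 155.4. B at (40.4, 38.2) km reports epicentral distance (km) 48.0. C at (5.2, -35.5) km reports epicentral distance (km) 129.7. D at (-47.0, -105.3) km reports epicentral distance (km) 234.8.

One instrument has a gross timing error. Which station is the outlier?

Solve using three stations at a time. Using A, B, C (subtract circle equations pairwise → linear system) gives (x, y) ≈ (61.0, 81.6).
Distances from that point to each station vs reported:
  A: calculated 155.4 vs reported 155.4 → residual 0.0 km
  B: calculated 48.0 vs reported 48.0 → residual 0.0 km
  C: calculated 129.7 vs reported 129.7 → residual 0.0 km
  D: calculated 215.9 vs reported 234.8 → residual 18.9 km
A, B, C are mutually consistent (residuals ≈ 0); D is off by 18.9 km.

D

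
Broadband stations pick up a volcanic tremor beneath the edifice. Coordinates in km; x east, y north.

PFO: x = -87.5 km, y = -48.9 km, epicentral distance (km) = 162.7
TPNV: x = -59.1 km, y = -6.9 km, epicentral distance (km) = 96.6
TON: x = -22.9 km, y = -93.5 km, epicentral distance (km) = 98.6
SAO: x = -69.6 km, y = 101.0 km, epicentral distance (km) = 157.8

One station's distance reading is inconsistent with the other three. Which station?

PFO

Solve using three stations at a time. Using TPNV, TON, SAO (subtract circle equations pairwise → linear system) gives (x, y) ≈ (37.3, -15.2).
Distances from that point to each station vs reported:
  PFO: calculated 129.3 vs reported 162.7 → residual 33.4 km
  TPNV: calculated 96.8 vs reported 96.6 → residual 0.2 km
  TON: calculated 98.8 vs reported 98.6 → residual 0.2 km
  SAO: calculated 157.9 vs reported 157.8 → residual 0.1 km
TPNV, TON, SAO are mutually consistent (residuals ≈ 0); PFO is off by 33.4 km.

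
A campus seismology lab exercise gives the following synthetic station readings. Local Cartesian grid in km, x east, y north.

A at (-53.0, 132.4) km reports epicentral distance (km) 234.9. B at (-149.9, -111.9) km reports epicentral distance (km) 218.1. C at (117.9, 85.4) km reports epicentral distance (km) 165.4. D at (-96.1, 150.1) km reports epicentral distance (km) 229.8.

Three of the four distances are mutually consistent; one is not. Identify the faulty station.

Solve using three stations at a time. Using A, B, C (subtract circle equations pairwise → linear system) gives (x, y) ≈ (64.3, -71.1).
Distances from that point to each station vs reported:
  A: calculated 234.9 vs reported 234.9 → residual 0.0 km
  B: calculated 218.1 vs reported 218.1 → residual 0.0 km
  C: calculated 165.4 vs reported 165.4 → residual 0.0 km
  D: calculated 273.3 vs reported 229.8 → residual 43.5 km
A, B, C are mutually consistent (residuals ≈ 0); D is off by 43.5 km.

D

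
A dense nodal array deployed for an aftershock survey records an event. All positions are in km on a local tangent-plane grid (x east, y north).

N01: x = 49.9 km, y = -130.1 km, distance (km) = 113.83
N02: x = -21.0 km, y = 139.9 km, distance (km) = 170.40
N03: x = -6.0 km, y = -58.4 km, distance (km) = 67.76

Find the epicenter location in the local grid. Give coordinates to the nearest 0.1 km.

x ≈ 47.1 km, y ≈ -16.3 km

Circle about each station: (x − 49.9)² + (y + 130.1)² = 113.83²; (x + 21.0)² + (y − 139.9)² = 170.40²; (x + 6.0)² + (y + 58.4)² = 67.76².
Subtracting pairs of circle equations eliminates x²+y² and gives linear equations (the radical axes):
-141.8 x + 540.0 y = -15481.90
-111.8 x + 143.4 y = -7603.61
Solving the 2×2 system: x ≈ 47.1, y ≈ -16.3 km.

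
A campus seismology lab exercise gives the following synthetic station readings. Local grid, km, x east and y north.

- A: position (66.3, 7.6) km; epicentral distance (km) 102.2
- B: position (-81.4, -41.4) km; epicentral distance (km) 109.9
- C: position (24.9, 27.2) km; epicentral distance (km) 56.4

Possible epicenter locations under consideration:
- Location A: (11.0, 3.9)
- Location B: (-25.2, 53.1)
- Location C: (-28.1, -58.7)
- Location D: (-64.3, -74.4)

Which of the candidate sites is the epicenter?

Location B

For each candidate, compare |candidate − station| to the reported distance:
Location A: residuals A 46.8, B 7.0, C 29.3 → max 46.8 km
Location B: residuals A 0.0, B 0.0, C 0.0 → max 0.0 km
Location C: residuals A 13.2, B 53.9, C 44.5 → max 53.9 km
Location D: residuals A 52.0, B 72.7, C 78.8 → max 78.8 km
Only Location B has all residuals ≈ 0.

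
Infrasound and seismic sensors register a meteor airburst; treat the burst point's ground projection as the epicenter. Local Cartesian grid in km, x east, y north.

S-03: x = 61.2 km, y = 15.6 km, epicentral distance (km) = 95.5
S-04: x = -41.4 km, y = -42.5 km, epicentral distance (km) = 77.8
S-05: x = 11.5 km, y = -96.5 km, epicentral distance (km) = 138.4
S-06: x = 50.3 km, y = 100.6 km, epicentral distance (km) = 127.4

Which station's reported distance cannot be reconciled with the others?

Solve using three stations at a time. Using S-03, S-04, S-05 (subtract circle equations pairwise → linear system) gives (x, y) ≈ (-32.4, 34.8).
Distances from that point to each station vs reported:
  S-03: calculated 95.5 vs reported 95.5 → residual 0.0 km
  S-04: calculated 77.8 vs reported 77.8 → residual 0.0 km
  S-05: calculated 138.4 vs reported 138.4 → residual 0.0 km
  S-06: calculated 105.7 vs reported 127.4 → residual 21.7 km
S-03, S-04, S-05 are mutually consistent (residuals ≈ 0); S-06 is off by 21.7 km.

S-06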